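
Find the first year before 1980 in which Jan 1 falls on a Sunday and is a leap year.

1956

Jan 1 advances by 2 weekdays after a leap year and by 1 after a common year.
1980: Jan 1 is Tuesday (leap).
1979: Monday
1978: Sunday
1977: Saturday
1976: Thursday (leap)
1975: Wednesday
1974: Tuesday
1973: Monday
1972: Saturday (leap)
1971: Friday
1970: Thursday
1969: Wednesday
1968: Monday (leap)
1967: Sunday
1966: Saturday
1965: Friday
1964: Wednesday (leap)
1963: Tuesday
1962: Monday
1961: Sunday
1960: Friday (leap)
1959: Thursday
1958: Wednesday
1957: Tuesday
1956: Sunday (leap)
1956 begins on a Sunday and is a leap year.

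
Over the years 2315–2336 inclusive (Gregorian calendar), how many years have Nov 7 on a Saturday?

Track Nov 7's weekday year by year (advancing +1, or +2 across a Feb 29):
  2315: Sun  2316: Tue (+2)  2317: Wed (+1)  2318: Thu (+1)  2319: Fri (+1)
  2320: Sun (+2)  2321: Mon (+1)  2322: Tue (+1)  2323: Wed (+1)  2324: Fri (+2)
  2325: Sat (+1) ✓  2326: Sun (+1)  2327: Mon (+1)  2328: Wed (+2)  2329: Thu (+1)
  2330: Fri (+1)  2331: Sat (+1) ✓  2332: Mon (+2)  2333: Tue (+1)  2334: Wed (+1)
  2335: Thu (+1)  2336: Sat (+2) ✓
Saturday years: 2325, 2331, 2336 — 3 in total.

3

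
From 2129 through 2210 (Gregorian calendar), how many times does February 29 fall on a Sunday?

Leap years in 2129–2210: 19 of them.
Feb 29 weekday advances by 5 (mod 7) from one leap year to the next four years later (or differs when a century non-leap intervenes).
Leap-day weekdays: 2132:Fri 2136:Wed 2140:Mon 2144:Sat 2148:Thu 2152:Tue 2156:Sun✓ 2160:Fri 2164:Wed 2168:Mon 2172:Sat 2176:Thu 2180:Tue 2184:Sun✓ 2188:Fri 2192:Wed 2196:Mon 2204:Wed 2208:Mon
Sunday: 2156, 2184 → 2.

2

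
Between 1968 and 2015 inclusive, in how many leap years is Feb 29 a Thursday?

2

Leap years in 1968–2015: 12 of them.
Feb 29 weekday advances by 5 (mod 7) from one leap year to the next four years later (or differs when a century non-leap intervenes).
Leap-day weekdays: 1968:Thu✓ 1972:Tue 1976:Sun 1980:Fri 1984:Wed 1988:Mon 1992:Sat 1996:Thu✓ 2000:Tue 2004:Sun 2008:Fri 2012:Wed
Thursday: 1968, 1996 → 2.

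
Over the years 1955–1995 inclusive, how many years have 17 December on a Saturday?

7

Track 17 December's weekday year by year (advancing +1, or +2 across a Feb 29):
  1955: Sat ✓  1956: Mon (+2)  1957: Tue (+1)  1958: Wed (+1)  1959: Thu (+1)
  1960: Sat (+2) ✓  1961: Sun (+1)  1962: Mon (+1)  1963: Tue (+1)  1964: Thu (+2)
  1965: Fri (+1)  1966: Sat (+1) ✓  1967: Sun (+1)  1968: Tue (+2)  … (13 more years) …
  1982: Fri (+1)  1983: Sat (+1) ✓  1984: Mon (+2)  1985: Tue (+1)  1986: Wed (+1)
  1987: Thu (+1)  1988: Sat (+2) ✓  1989: Sun (+1)  1990: Mon (+1)  1991: Tue (+1)
  1992: Thu (+2)  1993: Fri (+1)  1994: Sat (+1) ✓  1995: Sun (+1)
Saturday years: 1955, 1960, 1966, 1977, 1983, 1988, 1994 — 7 in total.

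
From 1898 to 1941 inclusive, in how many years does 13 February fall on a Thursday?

7

Track 13 February's weekday year by year (advancing +1, or +2 across a Feb 29):
  1898: Sun  1899: Mon (+1)  1900: Tue (+1)  1901: Wed (+1)  1902: Thu (+1) ✓
  1903: Fri (+1)  1904: Sat (+1)  1905: Mon (+2)  1906: Tue (+1)  1907: Wed (+1)
  1908: Thu (+1) ✓  1909: Sat (+2)  1910: Sun (+1)  1911: Mon (+1)  … (16 more years) …
  1928: Mon (+1)  1929: Wed (+2)  1930: Thu (+1) ✓  1931: Fri (+1)  1932: Sat (+1)
  1933: Mon (+2)  1934: Tue (+1)  1935: Wed (+1)  1936: Thu (+1) ✓  1937: Sat (+2)
  1938: Sun (+1)  1939: Mon (+1)  1940: Tue (+1)  1941: Thu (+2) ✓
Thursday years: 1902, 1908, 1913, 1919, 1930, 1936, 1941 — 7 in total.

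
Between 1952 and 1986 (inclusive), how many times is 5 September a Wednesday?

Track 5 September's weekday year by year (advancing +1, or +2 across a Feb 29):
  1952: Fri  1953: Sat (+1)  1954: Sun (+1)  1955: Mon (+1)  1956: Wed (+2) ✓
  1957: Thu (+1)  1958: Fri (+1)  1959: Sat (+1)  1960: Mon (+2)  1961: Tue (+1)
  1962: Wed (+1) ✓  1963: Thu (+1)  1964: Sat (+2)  1965: Sun (+1)  … (7 more years) …
  1973: Wed (+1) ✓  1974: Thu (+1)  1975: Fri (+1)  1976: Sun (+2)  1977: Mon (+1)
  1978: Tue (+1)  1979: Wed (+1) ✓  1980: Fri (+2)  1981: Sat (+1)  1982: Sun (+1)
  1983: Mon (+1)  1984: Wed (+2) ✓  1985: Thu (+1)  1986: Fri (+1)
Wednesday years: 1956, 1962, 1973, 1979, 1984 — 5 in total.

5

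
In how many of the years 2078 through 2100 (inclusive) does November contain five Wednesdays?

November has 30 days; it has five Wednesdays when Wednesday falls among the first (month-length − 28) days — i.e. when November 1 is one of Wednesday/Tuesday.
November 1 by year: 2078:Tue✓ 2079:Wed✓ 2080:Fri 2081:Sat 2082:Sun 2083:Mon 2084:Wed✓ 2085:Thu 2086:Fri 2087:Sat 2088:Mon 2089:Tue✓ 2090:Wed✓ 2091:Thu 2092:Sat 2093:Sun 2094:Mon 2095:Tue✓ 2096:Thu 2097:Fri 2098:Sat 2099:Sun 2100:Mon
Years with five Wednesdays: 2078, 2079, 2084, 2089, 2090, 2095 → 6.

6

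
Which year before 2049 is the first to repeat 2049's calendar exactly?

2038

Two years share a calendar iff Jan 1 falls on the same weekday and both are leap or both are common. 2049: Jan 1 is Friday, common year.
2048: Jan 1 Wednesday, leap
2047: Jan 1 Tuesday, common
2046: Jan 1 Monday, common
2045: Jan 1 Sunday, common
2044: Jan 1 Friday, leap
2043: Jan 1 Thursday, common
2042: Jan 1 Wednesday, common
2041: Jan 1 Tuesday, common
2040: Jan 1 Sunday, leap
2039: Jan 1 Saturday, common
2038: Jan 1 Friday, common
2038 matches on both conditions.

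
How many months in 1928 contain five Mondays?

A month of length L has five Mondays iff its first Monday is on day ≤ L−28 (so day 1–3 in a 31-day month, 1–2 in a 30-day month, day 1 in a leap February).
Checking each month of 1928: Jan starts Sun (31d) ✓; Feb starts Wed (29d); Mar starts Thu (31d); Apr starts Sun (30d) ✓; May starts Tue (31d); Jun starts Fri (30d); Jul starts Sun (31d) ✓; Aug starts Wed (31d); Sep starts Sat (30d); Oct starts Mon (31d) ✓; Nov starts Thu (30d); Dec starts Sat (31d) ✓.
Five-Monday months: January, April, July, October, December → 5.

5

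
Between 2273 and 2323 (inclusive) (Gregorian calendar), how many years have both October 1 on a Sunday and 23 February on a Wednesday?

Check each year's weekday for October 1 and 23 February:
  2273: Wed/Sun  2274: Thu/Mon  2275: Fri/Tue  2276: Sun/Wed ✓  2277: Mon/Fri  2278: Tue/Sat  2279: Wed/Sun  2280: Fri/Mon  2281: Sat/Wed  2282: Sun/Thu  2283: Mon/Fri  2284: Wed/Sat  2285: Thu/Mon  2286: Fri/Tue  …(23 more)…  2310: Sat/Wed  2311: Sun/Thu  2312: Tue/Fri  2313: Wed/Sun  2314: Thu/Mon  2315: Fri/Tue  2316: Sun/Wed ✓  2317: Mon/Fri  2318: Tue/Sat  2319: Wed/Sun  2320: Fri/Mon  2321: Sat/Wed  2322: Sun/Thu  2323: Mon/Fri
Both conditions hold in: 2276, 2316 — 2.

2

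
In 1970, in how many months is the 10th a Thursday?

2

Check the 10th of each month of 1970: Jan 10: Sat, Feb 10: Tue, Mar 10: Tue, Apr 10: Fri, May 10: Sun, Jun 10: Wed, Jul 10: Fri, Aug 10: Mon, Sep 10: Thu, Oct 10: Sat, Nov 10: Tue, Dec 10: Thu.
Thursday occurs in September, December — 2 months.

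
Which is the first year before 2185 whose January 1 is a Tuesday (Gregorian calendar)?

2182

Jan 1 advances by 2 weekdays after a leap year and by 1 after a common year.
2185: Jan 1 is Saturday.
2184: Thursday (leap)
2183: Wednesday
2182: Tuesday
2182 begins on a Tuesday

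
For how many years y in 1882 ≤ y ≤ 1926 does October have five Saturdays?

19

October has 31 days; it has five Saturdays when Saturday falls among the first (month-length − 28) days — i.e. when October 1 is one of Saturday/Friday/Thursday.
October 1 by year: 1882:Sun 1883:Mon 1884:Wed 1885:Thu✓ 1886:Fri✓ 1887:Sat✓ 1888:Mon 1889:Tue 1890:Wed 1891:Thu✓ 1892:Sat✓ 1893:Sun 1894:Mon 1895:Tue 1896:Thu✓ …(15 more)… 1912:Tue 1913:Wed 1914:Thu✓ 1915:Fri✓ 1916:Sun 1917:Mon 1918:Tue 1919:Wed 1920:Fri✓ 1921:Sat✓ 1922:Sun 1923:Mon 1924:Wed 1925:Thu✓ 1926:Fri✓
Years with five Saturdays: 1885, 1886, 1887, 1891, 1892, 1896, 1897, 1898, 1903, 1904, 1908, 1909, 1910, 1914, 1915, 1920, 1921, 1925, 1926 → 19.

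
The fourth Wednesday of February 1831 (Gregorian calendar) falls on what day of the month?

23

February 1, 1831 is a Tuesday, so the first Wednesday is the 2nd.
The fourth Wednesday is 2 + 21 = 23.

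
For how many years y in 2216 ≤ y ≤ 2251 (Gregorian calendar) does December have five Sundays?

16

December has 31 days; it has five Sundays when Sunday falls among the first (month-length − 28) days — i.e. when December 1 is one of Sunday/Saturday/Friday.
December 1 by year: 2216:Sun✓ 2217:Mon 2218:Tue 2219:Wed 2220:Fri✓ 2221:Sat✓ 2222:Sun✓ 2223:Mon 2224:Wed 2225:Thu 2226:Fri✓ 2227:Sat✓ 2228:Mon 2229:Tue 2230:Wed …(6 more)… 2237:Fri✓ 2238:Sat✓ 2239:Sun✓ 2240:Tue 2241:Wed 2242:Thu 2243:Fri✓ 2244:Sun✓ 2245:Mon 2246:Tue 2247:Wed 2248:Fri✓ 2249:Sat✓ 2250:Sun✓ 2251:Mon
Years with five Sundays: 2216, 2220, 2221, 2222, 2226, 2227, 2232, 2233, 2237, 2238, 2239, 2243, 2244, 2248, 2249, 2250 → 16.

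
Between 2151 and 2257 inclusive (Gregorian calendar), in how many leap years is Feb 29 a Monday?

4

Leap years in 2151–2257: 26 of them.
Feb 29 weekday advances by 5 (mod 7) from one leap year to the next four years later (or differs when a century non-leap intervenes).
Leap-day weekdays: 2152:Tue 2156:Sun 2160:Fri 2164:Wed 2168:Mon✓ 2172:Sat 2176:Thu 2180:Tue 2184:Sun 2188:Fri 2192:Wed 2196:Mon✓ 2204:Wed 2208:Mon✓ 2212:Sat 2216:Thu 2220:Tue 2224:Sun 2228:Fri 2232:Wed 2236:Mon✓ 2240:Sat 2244:Thu 2248:Tue 2252:Sun 2256:Fri
Monday: 2168, 2196, 2208, 2236 → 4.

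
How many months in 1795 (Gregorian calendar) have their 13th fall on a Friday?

3

Check the 13th of each month of 1795: Jan 13: Tue, Feb 13: Fri, Mar 13: Fri, Apr 13: Mon, May 13: Wed, Jun 13: Sat, Jul 13: Mon, Aug 13: Thu, Sep 13: Sun, Oct 13: Tue, Nov 13: Fri, Dec 13: Sun.
Friday occurs in February, March, November — 3 months.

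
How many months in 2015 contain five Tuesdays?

A month of length L has five Tuesdays iff its first Tuesday is on day ≤ L−28 (so day 1–3 in a 31-day month, 1–2 in a 30-day month, day 1 in a leap February).
Checking each month of 2015: Jan starts Thu (31d); Feb starts Sun (28d); Mar starts Sun (31d) ✓; Apr starts Wed (30d); May starts Fri (31d); Jun starts Mon (30d) ✓; Jul starts Wed (31d); Aug starts Sat (31d); Sep starts Tue (30d) ✓; Oct starts Thu (31d); Nov starts Sun (30d); Dec starts Tue (31d) ✓.
Five-Tuesday months: March, June, September, December → 4.

4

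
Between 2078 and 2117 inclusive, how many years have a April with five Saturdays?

11

April has 30 days; it has five Saturdays when Saturday falls among the first (month-length − 28) days — i.e. when April 1 is one of Saturday/Friday.
April 1 by year: 2078:Fri✓ 2079:Sat✓ 2080:Mon 2081:Tue 2082:Wed 2083:Thu 2084:Sat✓ 2085:Sun 2086:Mon 2087:Tue 2088:Thu 2089:Fri✓ 2090:Sat✓ 2091:Sun 2092:Tue …(10 more)… 2103:Sun 2104:Tue 2105:Wed 2106:Thu 2107:Fri✓ 2108:Sun 2109:Mon 2110:Tue 2111:Wed 2112:Fri✓ 2113:Sat✓ 2114:Sun 2115:Mon 2116:Wed 2117:Thu
Years with five Saturdays: 2078, 2079, 2084, 2089, 2090, 2095, 2101, 2102, 2107, 2112, 2113 → 11.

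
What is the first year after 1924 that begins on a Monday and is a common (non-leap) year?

Jan 1 advances by 2 weekdays after a leap year and by 1 after a common year.
1924: Jan 1 is Tuesday (leap).
1925: Thursday
1926: Friday
1927: Saturday
1928: Sunday (leap)
1929: Tuesday
1930: Wednesday
1931: Thursday
1932: Friday (leap)
1933: Sunday
1934: Monday
1934 begins on a Monday and is a common year.

1934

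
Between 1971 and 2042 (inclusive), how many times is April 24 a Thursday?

11

Track April 24's weekday year by year (advancing +1, or +2 across a Feb 29):
  1971: Sat  1972: Mon (+2)  1973: Tue (+1)  1974: Wed (+1)  1975: Thu (+1) ✓
  1976: Sat (+2)  1977: Sun (+1)  1978: Mon (+1)  1979: Tue (+1)  1980: Thu (+2) ✓
  1981: Fri (+1)  1982: Sat (+1)  1983: Sun (+1)  1984: Tue (+2)  … (44 more years) …
  2029: Tue (+1)  2030: Wed (+1)  2031: Thu (+1) ✓  2032: Sat (+2)  2033: Sun (+1)
  2034: Mon (+1)  2035: Tue (+1)  2036: Thu (+2) ✓  2037: Fri (+1)  2038: Sat (+1)
  2039: Sun (+1)  2040: Tue (+2)  2041: Wed (+1)  2042: Thu (+1) ✓
Thursday years: 1975, 1980, 1986, 1997, 2003, 2008, 2014, 2025, 2031, 2036, 2042 — 11 in total.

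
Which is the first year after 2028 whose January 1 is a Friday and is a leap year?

2044

Jan 1 advances by 2 weekdays after a leap year and by 1 after a common year.
2028: Jan 1 is Saturday (leap).
2029: Monday
2030: Tuesday
2031: Wednesday
2032: Thursday (leap)
2033: Saturday
2034: Sunday
2035: Monday
2036: Tuesday (leap)
2037: Thursday
2038: Friday
2039: Saturday
2040: Sunday (leap)
2041: Tuesday
2042: Wednesday
2043: Thursday
2044: Friday (leap)
2044 begins on a Friday and is a leap year.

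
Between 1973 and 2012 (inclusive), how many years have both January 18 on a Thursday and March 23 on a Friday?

5

Check each year's weekday for January 18 and March 23:
  1973: Thu/Fri ✓  1974: Fri/Sat  1975: Sat/Sun  1976: Sun/Tue  1977: Tue/Wed  1978: Wed/Thu  1979: Thu/Fri ✓  1980: Fri/Sun  1981: Sun/Mon  1982: Mon/Tue  1983: Tue/Wed  1984: Wed/Fri  1985: Fri/Sat  1986: Sat/Sun  …(12 more)…  1999: Mon/Tue  2000: Tue/Thu  2001: Thu/Fri ✓  2002: Fri/Sat  2003: Sat/Sun  2004: Sun/Tue  2005: Tue/Wed  2006: Wed/Thu  2007: Thu/Fri ✓  2008: Fri/Sun  2009: Sun/Mon  2010: Mon/Tue  2011: Tue/Wed  2012: Wed/Fri
Both conditions hold in: 1973, 1979, 1990, 2001, 2007 — 5.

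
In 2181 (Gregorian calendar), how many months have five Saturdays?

4

A month of length L has five Saturdays iff its first Saturday is on day ≤ L−28 (so day 1–3 in a 31-day month, 1–2 in a 30-day month, day 1 in a leap February).
Checking each month of 2181: Jan starts Mon (31d); Feb starts Thu (28d); Mar starts Thu (31d) ✓; Apr starts Sun (30d); May starts Tue (31d); Jun starts Fri (30d) ✓; Jul starts Sun (31d); Aug starts Wed (31d); Sep starts Sat (30d) ✓; Oct starts Mon (31d); Nov starts Thu (30d); Dec starts Sat (31d) ✓.
Five-Saturday months: March, June, September, December → 4.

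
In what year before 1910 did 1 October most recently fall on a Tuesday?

From one year to the next, a fixed date's weekday advances by 1, or by 2 when a Feb 29 lies between the two dates.
1910: October 1 is Saturday.
1909: Friday (−1)
1908: Thursday (−1)
1907: Tuesday (−2)
1 October falls on a Tuesday in 1907.

1907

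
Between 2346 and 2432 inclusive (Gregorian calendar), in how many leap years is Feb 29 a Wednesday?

Leap years in 2346–2432: 22 of them.
Feb 29 weekday advances by 5 (mod 7) from one leap year to the next four years later (or differs when a century non-leap intervenes).
Leap-day weekdays: 2348:Sun 2352:Fri 2356:Wed✓ 2360:Mon 2364:Sat 2368:Thu 2372:Tue 2376:Sun 2380:Fri 2384:Wed✓ 2388:Mon 2392:Sat 2396:Thu 2400:Tue 2404:Sun 2408:Fri 2412:Wed✓ 2416:Mon 2420:Sat 2424:Thu 2428:Tue 2432:Sun
Wednesday: 2356, 2384, 2412 → 3.

3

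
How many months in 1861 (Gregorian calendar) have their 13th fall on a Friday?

Check the 13th of each month of 1861: Jan 13: Sun, Feb 13: Wed, Mar 13: Wed, Apr 13: Sat, May 13: Mon, Jun 13: Thu, Jul 13: Sat, Aug 13: Tue, Sep 13: Fri, Oct 13: Sun, Nov 13: Wed, Dec 13: Fri.
Friday occurs in September, December — 2 months.

2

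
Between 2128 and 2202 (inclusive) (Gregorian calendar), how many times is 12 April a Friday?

10

Track 12 April's weekday year by year (advancing +1, or +2 across a Feb 29):
  2128: Mon  2129: Tue (+1)  2130: Wed (+1)  2131: Thu (+1)  2132: Sat (+2)
  2133: Sun (+1)  2134: Mon (+1)  2135: Tue (+1)  2136: Thu (+2)  2137: Fri (+1) ✓
  2138: Sat (+1)  2139: Sun (+1)  2140: Tue (+2)  2141: Wed (+1)  … (47 more years) …
  2189: Sun (+1)  2190: Mon (+1)  2191: Tue (+1)  2192: Thu (+2)  2193: Fri (+1) ✓
  2194: Sat (+1)  2195: Sun (+1)  2196: Tue (+2)  2197: Wed (+1)  2198: Thu (+1)
  2199: Fri (+1) ✓  2200: Sat (+1)  2201: Sun (+1)  2202: Mon (+1)
Friday years: 2137, 2143, 2148, 2154, 2165, 2171, 2176, 2182, 2193, 2199 — 10 in total.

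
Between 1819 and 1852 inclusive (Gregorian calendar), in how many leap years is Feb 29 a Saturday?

1

Leap years in 1819–1852: 9 of them.
Feb 29 weekday advances by 5 (mod 7) from one leap year to the next four years later (or differs when a century non-leap intervenes).
Leap-day weekdays: 1820:Tue 1824:Sun 1828:Fri 1832:Wed 1836:Mon 1840:Sat✓ 1844:Thu 1848:Tue 1852:Sun
Saturday: 1840 → 1.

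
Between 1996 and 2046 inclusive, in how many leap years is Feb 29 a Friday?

Leap years in 1996–2046: 13 of them.
Feb 29 weekday advances by 5 (mod 7) from one leap year to the next four years later (or differs when a century non-leap intervenes).
Leap-day weekdays: 1996:Thu 2000:Tue 2004:Sun 2008:Fri✓ 2012:Wed 2016:Mon 2020:Sat 2024:Thu 2028:Tue 2032:Sun 2036:Fri✓ 2040:Wed 2044:Mon
Friday: 2008, 2036 → 2.

2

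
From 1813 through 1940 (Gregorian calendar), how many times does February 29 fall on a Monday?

5

Leap years in 1813–1940: 31 of them.
Feb 29 weekday advances by 5 (mod 7) from one leap year to the next four years later (or differs when a century non-leap intervenes).
Leap-day weekdays: 1816:Thu 1820:Tue 1824:Sun 1828:Fri 1832:Wed 1836:Mon✓ 1840:Sat 1844:Thu 1848:Tue 1852:Sun 1856:Fri 1860:Wed 1864:Mon✓ …(5 more)… 1888:Wed 1892:Mon✓ 1896:Sat 1904:Mon✓ 1908:Sat 1912:Thu 1916:Tue 1920:Sun 1924:Fri 1928:Wed 1932:Mon✓ 1936:Sat 1940:Thu
Monday: 1836, 1864, 1892, 1904, 1932 → 5.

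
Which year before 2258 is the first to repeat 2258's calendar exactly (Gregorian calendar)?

Two years share a calendar iff Jan 1 falls on the same weekday and both are leap or both are common. 2258: Jan 1 is Friday, common year.
2257: Jan 1 Thursday, common
2256: Jan 1 Tuesday, leap
2255: Jan 1 Monday, common
2254: Jan 1 Sunday, common
2253: Jan 1 Saturday, common
2252: Jan 1 Thursday, leap
2251: Jan 1 Wednesday, common
2250: Jan 1 Tuesday, common
2249: Jan 1 Monday, common
2248: Jan 1 Saturday, leap
2247: Jan 1 Friday, common
2247 matches on both conditions.

2247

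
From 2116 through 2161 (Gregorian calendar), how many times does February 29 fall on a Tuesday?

Leap years in 2116–2161: 12 of them.
Feb 29 weekday advances by 5 (mod 7) from one leap year to the next four years later (or differs when a century non-leap intervenes).
Leap-day weekdays: 2116:Sat 2120:Thu 2124:Tue✓ 2128:Sun 2132:Fri 2136:Wed 2140:Mon 2144:Sat 2148:Thu 2152:Tue✓ 2156:Sun 2160:Fri
Tuesday: 2124, 2152 → 2.

2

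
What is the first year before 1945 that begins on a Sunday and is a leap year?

1928

Jan 1 advances by 2 weekdays after a leap year and by 1 after a common year.
1945: Jan 1 is Monday.
1944: Saturday (leap)
1943: Friday
1942: Thursday
1941: Wednesday
1940: Monday (leap)
1939: Sunday
1938: Saturday
1937: Friday
1936: Wednesday (leap)
1935: Tuesday
1934: Monday
1933: Sunday
1932: Friday (leap)
1931: Thursday
1930: Wednesday
1929: Tuesday
1928: Sunday (leap)
1928 begins on a Sunday and is a leap year.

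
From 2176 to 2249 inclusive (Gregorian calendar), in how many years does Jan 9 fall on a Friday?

Track Jan 9's weekday year by year (advancing +1, or +2 across a Feb 29):
  2176: Tue  2177: Thu (+2)  2178: Fri (+1) ✓  2179: Sat (+1)  2180: Sun (+1)
  2181: Tue (+2)  2182: Wed (+1)  2183: Thu (+1)  2184: Fri (+1) ✓  2185: Sun (+2)
  2186: Mon (+1)  2187: Tue (+1)  2188: Wed (+1)  2189: Fri (+2) ✓  … (46 more years) …
  2236: Sat (+1)  2237: Mon (+2)  2238: Tue (+1)  2239: Wed (+1)  2240: Thu (+1)
  2241: Sat (+2)  2242: Sun (+1)  2243: Mon (+1)  2244: Tue (+1)  2245: Thu (+2)
  2246: Fri (+1) ✓  2247: Sat (+1)  2248: Sun (+1)  2249: Tue (+2)
Friday years: 2178, 2184, 2189, 2195, 2201, 2207, 2218, 2224, 2229, 2235, 2246 — 11 in total.

11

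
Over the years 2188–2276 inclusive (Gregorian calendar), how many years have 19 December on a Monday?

13

Track 19 December's weekday year by year (advancing +1, or +2 across a Feb 29):
  2188: Fri  2189: Sat (+1)  2190: Sun (+1)  2191: Mon (+1) ✓  2192: Wed (+2)
  2193: Thu (+1)  2194: Fri (+1)  2195: Sat (+1)  2196: Mon (+2) ✓  2197: Tue (+1)
  2198: Wed (+1)  2199: Thu (+1)  2200: Fri (+1)  2201: Sat (+1)  … (61 more years) …
  2263: Sat (+1)  2264: Mon (+2) ✓  2265: Tue (+1)  2266: Wed (+1)  2267: Thu (+1)
  2268: Sat (+2)  2269: Sun (+1)  2270: Mon (+1) ✓  2271: Tue (+1)  2272: Thu (+2)
  2273: Fri (+1)  2274: Sat (+1)  2275: Sun (+1)  2276: Tue (+2)
Monday years: 2191, 2196, 2203, 2208, 2214, 2225, 2231, 2236, 2242, 2253, 2259, 2264, 2270 — 13 in total.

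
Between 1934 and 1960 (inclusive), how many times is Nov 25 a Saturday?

Track Nov 25's weekday year by year (advancing +1, or +2 across a Feb 29):
  1934: Sun  1935: Mon (+1)  1936: Wed (+2)  1937: Thu (+1)  1938: Fri (+1)
  1939: Sat (+1) ✓  1940: Mon (+2)  1941: Tue (+1)  1942: Wed (+1)  1943: Thu (+1)
  1944: Sat (+2) ✓  1945: Sun (+1)  1946: Mon (+1)  1947: Tue (+1)  1948: Thu (+2)
  1949: Fri (+1)  1950: Sat (+1) ✓  1951: Sun (+1)  1952: Tue (+2)  1953: Wed (+1)
  1954: Thu (+1)  1955: Fri (+1)  1956: Sun (+2)  1957: Mon (+1)  1958: Tue (+1)
  1959: Wed (+1)  1960: Fri (+2)
Saturday years: 1939, 1944, 1950 — 3 in total.

3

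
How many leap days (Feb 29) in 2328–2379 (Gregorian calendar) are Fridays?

1

Leap years in 2328–2379: 13 of them.
Feb 29 weekday advances by 5 (mod 7) from one leap year to the next four years later (or differs when a century non-leap intervenes).
Leap-day weekdays: 2328:Wed 2332:Mon 2336:Sat 2340:Thu 2344:Tue 2348:Sun 2352:Fri✓ 2356:Wed 2360:Mon 2364:Sat 2368:Thu 2372:Tue 2376:Sun
Friday: 2352 → 1.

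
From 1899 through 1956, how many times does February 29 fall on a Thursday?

2

Leap years in 1899–1956: 14 of them.
Feb 29 weekday advances by 5 (mod 7) from one leap year to the next four years later (or differs when a century non-leap intervenes).
Leap-day weekdays: 1904:Mon 1908:Sat 1912:Thu✓ 1916:Tue 1920:Sun 1924:Fri 1928:Wed 1932:Mon 1936:Sat 1940:Thu✓ 1944:Tue 1948:Sun 1952:Fri 1956:Wed
Thursday: 1912, 1940 → 2.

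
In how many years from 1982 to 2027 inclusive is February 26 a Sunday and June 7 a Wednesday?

Check each year's weekday for February 26 and June 7:
  1982: Fri/Mon  1983: Sat/Tue  1984: Sun/Thu  1985: Tue/Fri  1986: Wed/Sat  1987: Thu/Sun  1988: Fri/Tue  1989: Sun/Wed ✓  1990: Mon/Thu  1991: Tue/Fri  1992: Wed/Sun  1993: Fri/Mon  1994: Sat/Tue  1995: Sun/Wed ✓  …(18 more)…  2014: Wed/Sat  2015: Thu/Sun  2016: Fri/Tue  2017: Sun/Wed ✓  2018: Mon/Thu  2019: Tue/Fri  2020: Wed/Sun  2021: Fri/Mon  2022: Sat/Tue  2023: Sun/Wed ✓  2024: Mon/Fri  2025: Wed/Sat  2026: Thu/Sun  2027: Fri/Mon
Both conditions hold in: 1989, 1995, 2006, 2017, 2023 — 5.

5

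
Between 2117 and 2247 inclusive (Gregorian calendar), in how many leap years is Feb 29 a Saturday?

4

Leap years in 2117–2247: 31 of them.
Feb 29 weekday advances by 5 (mod 7) from one leap year to the next four years later (or differs when a century non-leap intervenes).
Leap-day weekdays: 2120:Thu 2124:Tue 2128:Sun 2132:Fri 2136:Wed 2140:Mon 2144:Sat✓ 2148:Thu 2152:Tue 2156:Sun 2160:Fri 2164:Wed 2168:Mon …(5 more)… 2192:Wed 2196:Mon 2204:Wed 2208:Mon 2212:Sat✓ 2216:Thu 2220:Tue 2224:Sun 2228:Fri 2232:Wed 2236:Mon 2240:Sat✓ 2244:Thu
Saturday: 2144, 2172, 2212, 2240 → 4.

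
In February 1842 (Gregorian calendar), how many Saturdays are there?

4

February 1842 has 28 days and begins on Tuesday.
The first Saturday is February 5.
Saturdays fall on 5, 12, 19, 26 — that's 4.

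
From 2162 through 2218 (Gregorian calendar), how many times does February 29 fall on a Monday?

3

Leap years in 2162–2218: 13 of them.
Feb 29 weekday advances by 5 (mod 7) from one leap year to the next four years later (or differs when a century non-leap intervenes).
Leap-day weekdays: 2164:Wed 2168:Mon✓ 2172:Sat 2176:Thu 2180:Tue 2184:Sun 2188:Fri 2192:Wed 2196:Mon✓ 2204:Wed 2208:Mon✓ 2212:Sat 2216:Thu
Monday: 2168, 2196, 2208 → 3.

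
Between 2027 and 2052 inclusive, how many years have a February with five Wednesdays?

February has 28 days (29 in leap years); it has five Wednesdays when Wednesday falls among the first (month-length − 28) days — i.e. when February 1 is Wednesday in a leap year (never in a common year).
February 1 by year: 2027:Mon 2028:Tue 2029:Thu 2030:Fri 2031:Sat 2032:Sun 2033:Tue 2034:Wed 2035:Thu 2036:Fri 2037:Sun 2038:Mon 2039:Tue 2040:Wed✓ 2041:Fri 2042:Sat 2043:Sun 2044:Mon 2045:Wed 2046:Thu 2047:Fri 2048:Sat 2049:Mon 2050:Tue 2051:Wed 2052:Thu
Years with five Wednesdays: 2040 → 1.

1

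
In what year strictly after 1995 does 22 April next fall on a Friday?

From one year to the next, a fixed date's weekday advances by 1, or by 2 when a Feb 29 lies between the two dates.
1995: April 22 is Saturday.
1996: Monday (+2)
1997: Tuesday (+1)
1998: Wednesday (+1)
1999: Thursday (+1)
2000: Saturday (+2)
2001: Sunday (+1)
2002: Monday (+1)
2003: Tuesday (+1)
2004: Thursday (+2)
2005: Friday (+1)
22 April falls on a Friday in 2005.

2005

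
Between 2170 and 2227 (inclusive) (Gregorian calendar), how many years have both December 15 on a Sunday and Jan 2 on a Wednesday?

Check each year's weekday for December 15 and Jan 2:
  2170: Sat/Tue  2171: Sun/Wed ✓  2172: Tue/Thu  2173: Wed/Sat  2174: Thu/Sun  2175: Fri/Mon  2176: Sun/Tue  2177: Mon/Thu  2178: Tue/Fri  2179: Wed/Sat  2180: Fri/Sun  2181: Sat/Tue  2182: Sun/Wed ✓  2183: Mon/Thu  …(30 more)…  2214: Thu/Sun  2215: Fri/Mon  2216: Sun/Tue  2217: Mon/Thu  2218: Tue/Fri  2219: Wed/Sat  2220: Fri/Sun  2221: Sat/Tue  2222: Sun/Wed ✓  2223: Mon/Thu  2224: Wed/Fri  2225: Thu/Sun  2226: Fri/Mon  2227: Sat/Tue
Both conditions hold in: 2171, 2182, 2193, 2199, 2205, 2211, 2222 — 7.

7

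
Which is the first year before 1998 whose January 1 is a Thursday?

Jan 1 advances by 2 weekdays after a leap year and by 1 after a common year.
1998: Jan 1 is Thursday.
1997: Wednesday
1996: Monday (leap)
1995: Sunday
1994: Saturday
1993: Friday
1992: Wednesday (leap)
1991: Tuesday
1990: Monday
1989: Sunday
1988: Friday (leap)
1987: Thursday
1987 begins on a Thursday

1987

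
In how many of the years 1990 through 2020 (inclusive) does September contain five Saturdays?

9

September has 30 days; it has five Saturdays when Saturday falls among the first (month-length − 28) days — i.e. when September 1 is one of Saturday/Friday.
September 1 by year: 1990:Sat✓ 1991:Sun 1992:Tue 1993:Wed 1994:Thu 1995:Fri✓ 1996:Sun 1997:Mon 1998:Tue 1999:Wed 2000:Fri✓ 2001:Sat✓ 2002:Sun 2003:Mon 2004:Wed 2005:Thu 2006:Fri✓ 2007:Sat✓ 2008:Mon 2009:Tue 2010:Wed 2011:Thu 2012:Sat✓ 2013:Sun 2014:Mon 2015:Tue 2016:Thu 2017:Fri✓ 2018:Sat✓ 2019:Sun 2020:Tue
Years with five Saturdays: 1990, 1995, 2000, 2001, 2006, 2007, 2012, 2017, 2018 → 9.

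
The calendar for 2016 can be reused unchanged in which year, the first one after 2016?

2044

Two years share a calendar iff Jan 1 falls on the same weekday and both are leap or both are common. 2016: Jan 1 is Friday, leap year.
2017: Jan 1 Sunday, common
2018: Jan 1 Monday, common
2019: Jan 1 Tuesday, common
2020: Jan 1 Wednesday, leap
2021: Jan 1 Friday, common
2022: Jan 1 Saturday, common
2023: Jan 1 Sunday, common
2024: Jan 1 Monday, leap
2025: Jan 1 Wednesday, common
2026: Jan 1 Thursday, common
2027: Jan 1 Friday, common
2028: Jan 1 Saturday, leap
2029: Jan 1 Monday, common
2030: Jan 1 Tuesday, common
2031: Jan 1 Wednesday, common
2032: Jan 1 Thursday, leap
2033: Jan 1 Saturday, common
2034: Jan 1 Sunday, common
2035: Jan 1 Monday, common
2036: Jan 1 Tuesday, leap
2037: Jan 1 Thursday, common
2038: Jan 1 Friday, common
2039: Jan 1 Saturday, common
2040: Jan 1 Sunday, leap
2041: Jan 1 Tuesday, common
2042: Jan 1 Wednesday, common
2043: Jan 1 Thursday, common
2044: Jan 1 Friday, leap
2044 matches on both conditions.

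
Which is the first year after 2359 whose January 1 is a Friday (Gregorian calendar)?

2360

Jan 1 advances by 2 weekdays after a leap year and by 1 after a common year.
2359: Jan 1 is Thursday.
2360: Friday (leap)
2360 begins on a Friday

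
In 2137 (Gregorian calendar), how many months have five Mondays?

4

A month of length L has five Mondays iff its first Monday is on day ≤ L−28 (so day 1–3 in a 31-day month, 1–2 in a 30-day month, day 1 in a leap February).
Checking each month of 2137: Jan starts Tue (31d); Feb starts Fri (28d); Mar starts Fri (31d); Apr starts Mon (30d) ✓; May starts Wed (31d); Jun starts Sat (30d); Jul starts Mon (31d) ✓; Aug starts Thu (31d); Sep starts Sun (30d) ✓; Oct starts Tue (31d); Nov starts Fri (30d); Dec starts Sun (31d) ✓.
Five-Monday months: April, July, September, December → 4.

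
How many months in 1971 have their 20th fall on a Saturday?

3

Check the 20th of each month of 1971: Jan 20: Wed, Feb 20: Sat, Mar 20: Sat, Apr 20: Tue, May 20: Thu, Jun 20: Sun, Jul 20: Tue, Aug 20: Fri, Sep 20: Mon, Oct 20: Wed, Nov 20: Sat, Dec 20: Mon.
Saturday occurs in February, March, November — 3 months.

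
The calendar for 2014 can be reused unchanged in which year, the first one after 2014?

2025

Two years share a calendar iff Jan 1 falls on the same weekday and both are leap or both are common. 2014: Jan 1 is Wednesday, common year.
2015: Jan 1 Thursday, common
2016: Jan 1 Friday, leap
2017: Jan 1 Sunday, common
2018: Jan 1 Monday, common
2019: Jan 1 Tuesday, common
2020: Jan 1 Wednesday, leap
2021: Jan 1 Friday, common
2022: Jan 1 Saturday, common
2023: Jan 1 Sunday, common
2024: Jan 1 Monday, leap
2025: Jan 1 Wednesday, common
2025 matches on both conditions.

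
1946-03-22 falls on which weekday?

January 1, 1946 is a Tuesday.
March 22 is day 81 of the year, i.e. 80 days after Jan 1.
80 mod 7 = 3, so advance 3 weekdays from Tuesday: Friday.

Friday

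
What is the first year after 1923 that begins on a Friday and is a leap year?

1932

Jan 1 advances by 2 weekdays after a leap year and by 1 after a common year.
1923: Jan 1 is Monday.
1924: Tuesday (leap)
1925: Thursday
1926: Friday
1927: Saturday
1928: Sunday (leap)
1929: Tuesday
1930: Wednesday
1931: Thursday
1932: Friday (leap)
1932 begins on a Friday and is a leap year.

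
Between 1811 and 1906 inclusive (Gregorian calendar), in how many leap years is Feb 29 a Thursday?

Leap years in 1811–1906: 23 of them.
Feb 29 weekday advances by 5 (mod 7) from one leap year to the next four years later (or differs when a century non-leap intervenes).
Leap-day weekdays: 1812:Sat 1816:Thu✓ 1820:Tue 1824:Sun 1828:Fri 1832:Wed 1836:Mon 1840:Sat 1844:Thu✓ 1848:Tue 1852:Sun 1856:Fri 1860:Wed 1864:Mon 1868:Sat 1872:Thu✓ 1876:Tue 1880:Sun 1884:Fri 1888:Wed 1892:Mon 1896:Sat 1904:Mon
Thursday: 1816, 1844, 1872 → 3.

3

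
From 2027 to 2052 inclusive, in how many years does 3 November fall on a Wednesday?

4

Track 3 November's weekday year by year (advancing +1, or +2 across a Feb 29):
  2027: Wed ✓  2028: Fri (+2)  2029: Sat (+1)  2030: Sun (+1)  2031: Mon (+1)
  2032: Wed (+2) ✓  2033: Thu (+1)  2034: Fri (+1)  2035: Sat (+1)  2036: Mon (+2)
  2037: Tue (+1)  2038: Wed (+1) ✓  2039: Thu (+1)  2040: Sat (+2)  2041: Sun (+1)
  2042: Mon (+1)  2043: Tue (+1)  2044: Thu (+2)  2045: Fri (+1)  2046: Sat (+1)
  2047: Sun (+1)  2048: Tue (+2)  2049: Wed (+1) ✓  2050: Thu (+1)  2051: Fri (+1)
  2052: Sun (+2)
Wednesday years: 2027, 2032, 2038, 2049 — 4 in total.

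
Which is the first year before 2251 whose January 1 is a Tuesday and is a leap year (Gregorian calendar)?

Jan 1 advances by 2 weekdays after a leap year and by 1 after a common year.
2251: Jan 1 is Wednesday.
2250: Tuesday
2249: Monday
2248: Saturday (leap)
2247: Friday
2246: Thursday
2245: Wednesday
2244: Monday (leap)
2243: Sunday
2242: Saturday
2241: Friday
2240: Wednesday (leap)
2239: Tuesday
2238: Monday
2237: Sunday
2236: Friday (leap)
2235: Thursday
2234: Wednesday
2233: Tuesday
2232: Sunday (leap)
2231: Saturday
2230: Friday
2229: Thursday
2228: Tuesday (leap)
2228 begins on a Tuesday and is a leap year.

2228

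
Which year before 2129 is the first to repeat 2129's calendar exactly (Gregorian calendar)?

Two years share a calendar iff Jan 1 falls on the same weekday and both are leap or both are common. 2129: Jan 1 is Saturday, common year.
2128: Jan 1 Thursday, leap
2127: Jan 1 Wednesday, common
2126: Jan 1 Tuesday, common
2125: Jan 1 Monday, common
2124: Jan 1 Saturday, leap
2123: Jan 1 Friday, common
2122: Jan 1 Thursday, common
2121: Jan 1 Wednesday, common
2120: Jan 1 Monday, leap
2119: Jan 1 Sunday, common
2118: Jan 1 Saturday, common
2118 matches on both conditions.

2118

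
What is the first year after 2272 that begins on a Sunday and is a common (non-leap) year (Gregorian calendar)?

Jan 1 advances by 2 weekdays after a leap year and by 1 after a common year.
2272: Jan 1 is Monday (leap).
2273: Wednesday
2274: Thursday
2275: Friday
2276: Saturday (leap)
2277: Monday
2278: Tuesday
2279: Wednesday
2280: Thursday (leap)
2281: Saturday
2282: Sunday
2282 begins on a Sunday and is a common year.

2282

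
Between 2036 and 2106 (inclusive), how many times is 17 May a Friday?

Track 17 May's weekday year by year (advancing +1, or +2 across a Feb 29):
  2036: Sat  2037: Sun (+1)  2038: Mon (+1)  2039: Tue (+1)  2040: Thu (+2)
  2041: Fri (+1) ✓  2042: Sat (+1)  2043: Sun (+1)  2044: Tue (+2)  2045: Wed (+1)
  2046: Thu (+1)  2047: Fri (+1) ✓  2048: Sun (+2)  2049: Mon (+1)  … (43 more years) …
  2093: Sun (+1)  2094: Mon (+1)  2095: Tue (+1)  2096: Thu (+2)  2097: Fri (+1) ✓
  2098: Sat (+1)  2099: Sun (+1)  2100: Mon (+1)  2101: Tue (+1)  2102: Wed (+1)
  2103: Thu (+1)  2104: Sat (+2)  2105: Sun (+1)  2106: Mon (+1)
Friday years: 2041, 2047, 2052, 2058, 2069, 2075, 2080, 2086, 2097 — 9 in total.

9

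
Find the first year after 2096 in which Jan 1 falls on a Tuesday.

Jan 1 advances by 2 weekdays after a leap year and by 1 after a common year.
2096: Jan 1 is Sunday (leap).
2097: Tuesday
2097 begins on a Tuesday

2097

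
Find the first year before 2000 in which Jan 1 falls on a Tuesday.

Jan 1 advances by 2 weekdays after a leap year and by 1 after a common year.
2000: Jan 1 is Saturday (leap).
1999: Friday
1998: Thursday
1997: Wednesday
1996: Monday (leap)
1995: Sunday
1994: Saturday
1993: Friday
1992: Wednesday (leap)
1991: Tuesday
1991 begins on a Tuesday

1991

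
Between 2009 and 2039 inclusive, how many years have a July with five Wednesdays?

13

July has 31 days; it has five Wednesdays when Wednesday falls among the first (month-length − 28) days — i.e. when July 1 is one of Wednesday/Tuesday/Monday.
July 1 by year: 2009:Wed✓ 2010:Thu 2011:Fri 2012:Sun 2013:Mon✓ 2014:Tue✓ 2015:Wed✓ 2016:Fri 2017:Sat 2018:Sun 2019:Mon✓ 2020:Wed✓ 2021:Thu 2022:Fri 2023:Sat 2024:Mon✓ 2025:Tue✓ 2026:Wed✓ 2027:Thu 2028:Sat 2029:Sun 2030:Mon✓ 2031:Tue✓ 2032:Thu 2033:Fri 2034:Sat 2035:Sun 2036:Tue✓ 2037:Wed✓ 2038:Thu 2039:Fri
Years with five Wednesdays: 2009, 2013, 2014, 2015, 2019, 2020, 2024, 2025, 2026, 2030, 2031, 2036, 2037 → 13.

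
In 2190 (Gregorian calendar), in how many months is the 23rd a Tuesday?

3

Check the 23rd of each month of 2190: Jan 23: Sat, Feb 23: Tue, Mar 23: Tue, Apr 23: Fri, May 23: Sun, Jun 23: Wed, Jul 23: Fri, Aug 23: Mon, Sep 23: Thu, Oct 23: Sat, Nov 23: Tue, Dec 23: Thu.
Tuesday occurs in February, March, November — 3 months.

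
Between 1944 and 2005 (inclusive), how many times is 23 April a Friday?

Track 23 April's weekday year by year (advancing +1, or +2 across a Feb 29):
  1944: Sun  1945: Mon (+1)  1946: Tue (+1)  1947: Wed (+1)  1948: Fri (+2) ✓
  1949: Sat (+1)  1950: Sun (+1)  1951: Mon (+1)  1952: Wed (+2)  1953: Thu (+1)
  1954: Fri (+1) ✓  1955: Sat (+1)  1956: Mon (+2)  1957: Tue (+1)  … (34 more years) …
  1992: Thu (+2)  1993: Fri (+1) ✓  1994: Sat (+1)  1995: Sun (+1)  1996: Tue (+2)
  1997: Wed (+1)  1998: Thu (+1)  1999: Fri (+1) ✓  2000: Sun (+2)  2001: Mon (+1)
  2002: Tue (+1)  2003: Wed (+1)  2004: Fri (+2) ✓  2005: Sat (+1)
Friday years: 1948, 1954, 1965, 1971, 1976, 1982, 1993, 1999, 2004 — 9 in total.

9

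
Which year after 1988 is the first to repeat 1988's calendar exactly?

Two years share a calendar iff Jan 1 falls on the same weekday and both are leap or both are common. 1988: Jan 1 is Friday, leap year.
1989: Jan 1 Sunday, common
1990: Jan 1 Monday, common
1991: Jan 1 Tuesday, common
1992: Jan 1 Wednesday, leap
1993: Jan 1 Friday, common
1994: Jan 1 Saturday, common
1995: Jan 1 Sunday, common
1996: Jan 1 Monday, leap
1997: Jan 1 Wednesday, common
1998: Jan 1 Thursday, common
1999: Jan 1 Friday, common
2000: Jan 1 Saturday, leap
2001: Jan 1 Monday, common
2002: Jan 1 Tuesday, common
2003: Jan 1 Wednesday, common
2004: Jan 1 Thursday, leap
2005: Jan 1 Saturday, common
2006: Jan 1 Sunday, common
2007: Jan 1 Monday, common
2008: Jan 1 Tuesday, leap
2009: Jan 1 Thursday, common
2010: Jan 1 Friday, common
2011: Jan 1 Saturday, common
2012: Jan 1 Sunday, leap
2013: Jan 1 Tuesday, common
2014: Jan 1 Wednesday, common
2015: Jan 1 Thursday, common
2016: Jan 1 Friday, leap
2016 matches on both conditions.

2016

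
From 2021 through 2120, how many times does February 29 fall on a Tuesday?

Leap years in 2021–2120: 24 of them.
Feb 29 weekday advances by 5 (mod 7) from one leap year to the next four years later (or differs when a century non-leap intervenes).
Leap-day weekdays: 2024:Thu 2028:Tue✓ 2032:Sun 2036:Fri 2040:Wed 2044:Mon 2048:Sat 2052:Thu 2056:Tue✓ 2060:Sun 2064:Fri 2068:Wed 2072:Mon 2076:Sat 2080:Thu 2084:Tue✓ 2088:Sun 2092:Fri 2096:Wed 2104:Fri 2108:Wed 2112:Mon 2116:Sat 2120:Thu
Tuesday: 2028, 2056, 2084 → 3.

3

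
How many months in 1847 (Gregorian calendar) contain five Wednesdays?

A month of length L has five Wednesdays iff its first Wednesday is on day ≤ L−28 (so day 1–3 in a 31-day month, 1–2 in a 30-day month, day 1 in a leap February).
Checking each month of 1847: Jan starts Fri (31d); Feb starts Mon (28d); Mar starts Mon (31d) ✓; Apr starts Thu (30d); May starts Sat (31d); Jun starts Tue (30d) ✓; Jul starts Thu (31d); Aug starts Sun (31d); Sep starts Wed (30d) ✓; Oct starts Fri (31d); Nov starts Mon (30d); Dec starts Wed (31d) ✓.
Five-Wednesday months: March, June, September, December → 4.

4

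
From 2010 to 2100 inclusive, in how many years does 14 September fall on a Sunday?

13

Track 14 September's weekday year by year (advancing +1, or +2 across a Feb 29):
  2010: Tue  2011: Wed (+1)  2012: Fri (+2)  2013: Sat (+1)  2014: Sun (+1) ✓
  2015: Mon (+1)  2016: Wed (+2)  2017: Thu (+1)  2018: Fri (+1)  2019: Sat (+1)
  2020: Mon (+2)  2021: Tue (+1)  2022: Wed (+1)  2023: Thu (+1)  … (63 more years) …
  2087: Sun (+1) ✓  2088: Tue (+2)  2089: Wed (+1)  2090: Thu (+1)  2091: Fri (+1)
  2092: Sun (+2) ✓  2093: Mon (+1)  2094: Tue (+1)  2095: Wed (+1)  2096: Fri (+2)
  2097: Sat (+1)  2098: Sun (+1) ✓  2099: Mon (+1)  2100: Tue (+1)
Sunday years: 2014, 2025, 2031, 2036, 2042, 2053, 2059, 2064, 2070, 2081, 2087, 2092, 2098 — 13 in total.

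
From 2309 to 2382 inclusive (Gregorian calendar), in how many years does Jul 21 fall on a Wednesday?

Track Jul 21's weekday year by year (advancing +1, or +2 across a Feb 29):
  2309: Wed ✓  2310: Thu (+1)  2311: Fri (+1)  2312: Sun (+2)  2313: Mon (+1)
  2314: Tue (+1)  2315: Wed (+1) ✓  2316: Fri (+2)  2317: Sat (+1)  2318: Sun (+1)
  2319: Mon (+1)  2320: Wed (+2) ✓  2321: Thu (+1)  2322: Fri (+1)  … (46 more years) …
  2369: Mon (+1)  2370: Tue (+1)  2371: Wed (+1) ✓  2372: Fri (+2)  2373: Sat (+1)
  2374: Sun (+1)  2375: Mon (+1)  2376: Wed (+2) ✓  2377: Thu (+1)  2378: Fri (+1)
  2379: Sat (+1)  2380: Mon (+2)  2381: Tue (+1)  2382: Wed (+1) ✓
Wednesday years: 2309, 2315, 2320, 2326, 2337, 2343, 2348, 2354, 2365, 2371, 2376, 2382 — 12 in total.

12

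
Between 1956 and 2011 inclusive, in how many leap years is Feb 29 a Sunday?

Leap years in 1956–2011: 14 of them.
Feb 29 weekday advances by 5 (mod 7) from one leap year to the next four years later (or differs when a century non-leap intervenes).
Leap-day weekdays: 1956:Wed 1960:Mon 1964:Sat 1968:Thu 1972:Tue 1976:Sun✓ 1980:Fri 1984:Wed 1988:Mon 1992:Sat 1996:Thu 2000:Tue 2004:Sun✓ 2008:Fri
Sunday: 1976, 2004 → 2.

2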